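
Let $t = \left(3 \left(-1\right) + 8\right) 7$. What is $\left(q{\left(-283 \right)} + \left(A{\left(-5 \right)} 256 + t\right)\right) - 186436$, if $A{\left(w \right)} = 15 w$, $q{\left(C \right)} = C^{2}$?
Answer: $-125512$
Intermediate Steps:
$t = 35$ ($t = \left(-3 + 8\right) 7 = 5 \cdot 7 = 35$)
$\left(q{\left(-283 \right)} + \left(A{\left(-5 \right)} 256 + t\right)\right) - 186436 = \left(\left(-283\right)^{2} + \left(15 \left(-5\right) 256 + 35\right)\right) - 186436 = \left(80089 + \left(\left(-75\right) 256 + 35\right)\right) - 186436 = \left(80089 + \left(-19200 + 35\right)\right) - 186436 = \left(80089 - 19165\right) - 186436 = 60924 - 186436 = -125512$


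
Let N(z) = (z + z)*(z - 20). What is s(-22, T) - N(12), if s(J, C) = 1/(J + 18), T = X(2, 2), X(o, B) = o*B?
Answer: 767/4 ≈ 191.75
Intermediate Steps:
X(o, B) = B*o
T = 4 (T = 2*2 = 4)
N(z) = 2*z*(-20 + z) (N(z) = (2*z)*(-20 + z) = 2*z*(-20 + z))
s(J, C) = 1/(18 + J)
s(-22, T) - N(12) = 1/(18 - 22) - 2*12*(-20 + 12) = 1/(-4) - 2*12*(-8) = -1/4 - 1*(-192) = -1/4 + 192 = 767/4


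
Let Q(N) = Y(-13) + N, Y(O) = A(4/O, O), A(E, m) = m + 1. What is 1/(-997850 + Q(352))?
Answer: -1/997510 ≈ -1.0025e-6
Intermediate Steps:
A(E, m) = 1 + m
Y(O) = 1 + O
Q(N) = -12 + N (Q(N) = (1 - 13) + N = -12 + N)
1/(-997850 + Q(352)) = 1/(-997850 + (-12 + 352)) = 1/(-997850 + 340) = 1/(-997510) = -1/997510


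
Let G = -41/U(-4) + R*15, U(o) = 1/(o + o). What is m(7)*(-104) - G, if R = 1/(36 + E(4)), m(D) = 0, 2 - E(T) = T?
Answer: -11167/34 ≈ -328.44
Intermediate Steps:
E(T) = 2 - T
U(o) = 1/(2*o)
R = 1/34 (R = 1/(36 + (2 - 1*4)) = 1/(36 + (2 - 4)) = 1/(36 - 2) = 1/34 ≈ 0.029412)
G = 11167/34 (G = -41/((½)/(-4)) + (1/34)*15 = -41/((½)*(-¼)) + 15/34 = -41/(-⅛) + 15/34 = -41*(-8) + 15/34 = 328 + 15/34 = 11167/34 ≈ 328.44)
m(7)*(-104) - G = 0*(-104) - 1*11167/34 = 0 - 11167/34 = -11167/34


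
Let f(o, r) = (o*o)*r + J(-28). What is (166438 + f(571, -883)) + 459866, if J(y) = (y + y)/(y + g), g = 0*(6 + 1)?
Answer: -287267897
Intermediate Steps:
g = 0 (g = 0*7 = 0)
J(y) = 2 (J(y) = (y + y)/(y + 0) = (2*y)/y = 2)
f(o, r) = 2 + r*o² (f(o, r) = (o*o)*r + 2 = o²*r + 2 = r*o² + 2 = 2 + r*o²)
(166438 + f(571, -883)) + 459866 = (166438 + (2 - 883*571²)) + 459866 = (166438 + (2 - 883*326041)) + 459866 = (166438 + (2 - 287894203)) + 459866 = (166438 - 287894201) + 459866 = -287727763 + 459866 = -287267897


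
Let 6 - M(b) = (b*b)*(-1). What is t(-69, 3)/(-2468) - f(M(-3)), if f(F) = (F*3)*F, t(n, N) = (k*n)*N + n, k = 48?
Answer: -1655895/2468 ≈ -670.95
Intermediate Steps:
t(n, N) = n + 48*N*n (t(n, N) = (48*n)*N + n = 48*N*n + n = n + 48*N*n)
M(b) = 6 + b**2 (M(b) = 6 - b*b*(-1) = 6 - b**2*(-1) = 6 - (-1)*b**2 = 6 + b**2)
f(F) = 3*F**2 (f(F) = (3*F)*F = 3*F**2)
t(-69, 3)/(-2468) - f(M(-3)) = -69*(1 + 48*3)/(-2468) - 3*(6 + (-3)**2)**2 = -69*(1 + 144)*(-1/2468) - 3*(6 + 9)**2 = -69*145*(-1/2468) - 3*15**2 = -10005*(-1/2468) - 3*225 = 10005/2468 - 1*675 = 10005/2468 - 675 = -1655895/2468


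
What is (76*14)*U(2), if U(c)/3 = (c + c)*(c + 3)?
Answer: 63840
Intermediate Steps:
U(c) = 6*c*(3 + c) (U(c) = 3*((c + c)*(c + 3)) = 3*((2*c)*(3 + c)) = 3*(2*c*(3 + c)) = 6*c*(3 + c))
(76*14)*U(2) = (76*14)*(6*2*(3 + 2)) = 1064*(6*2*5) = 1064*60 = 63840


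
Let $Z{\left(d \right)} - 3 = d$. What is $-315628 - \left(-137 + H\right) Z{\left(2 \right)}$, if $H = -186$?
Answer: $-314013$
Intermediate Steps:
$Z{\left(d \right)} = 3 + d$
$-315628 - \left(-137 + H\right) Z{\left(2 \right)} = -315628 - \left(-137 - 186\right) \left(3 + 2\right) = -315628 - \left(-323\right) 5 = -315628 - -1615 = -315628 + 1615 = -314013$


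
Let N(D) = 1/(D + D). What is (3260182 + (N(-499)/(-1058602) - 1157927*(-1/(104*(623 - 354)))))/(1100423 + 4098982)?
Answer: 4817993768625309647/7683737552248036344 ≈ 0.62704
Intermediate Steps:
N(D) = 1/(2*D)
(3260182 + (N(-499)/(-1058602) - 1157927*(-1/(104*(623 - 354)))))/(1100423 + 4098982) = (3260182 + (((1/2)/(-499))/(-1058602) - 1157927*(-1/(104*(623 - 354)))))/(1100423 + 4098982) = (3260182 + (((1/2)*(-1/499))*(-1/1058602) - 1157927/((-104*269))))/5199405 = (3260182 + (-1/998*(-1/1058602) - 1157927/(-27976)))*(1/5199405) = (3260182 + (1/1056484796 - 1157927*(-1/27976)))*(1/5199405) = (3260182 + (1/1056484796 + 1157927/27976))*(1/5199405) = (3260182 + 305833067601467/7389054663224)*(1/5199405) = (24089968843126548235/7389054663224)*(1/5199405) = 4817993768625309647/7683737552248036344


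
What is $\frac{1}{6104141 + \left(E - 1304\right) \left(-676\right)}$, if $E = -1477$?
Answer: $\frac{1}{7984097} \approx 1.2525 \cdot 10^{-7}$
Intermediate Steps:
$\frac{1}{6104141 + \left(E - 1304\right) \left(-676\right)} = \frac{1}{6104141 + \left(-1477 - 1304\right) \left(-676\right)} = \frac{1}{6104141 - -1879956} = \frac{1}{6104141 + 1879956} = \frac{1}{7984097}$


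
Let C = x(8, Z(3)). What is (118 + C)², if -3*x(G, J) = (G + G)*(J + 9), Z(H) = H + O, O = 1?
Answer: 21316/9 ≈ 2368.4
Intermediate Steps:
Z(H) = 1 + H (Z(H) = H + 1 = 1 + H)
x(G, J) = -2*G*(9 + J)/3 (x(G, J) = -(G + G)*(J + 9)/3 = -2*G*(9 + J)/3)
C = -208/3 (C = -⅔*8*(9 + (1 + 3)) = -⅔*8*(9 + 4) = -⅔*8*13 = -208/3 ≈ -69.333)
(118 + C)² = (118 - 208/3)² = (146/3)² = 21316/9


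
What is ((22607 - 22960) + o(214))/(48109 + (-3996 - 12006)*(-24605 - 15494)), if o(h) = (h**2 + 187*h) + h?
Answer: 85675/641712307 ≈ 0.00013351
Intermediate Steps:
o(h) = h**2 + 188*h
((22607 - 22960) + o(214))/(48109 + (-3996 - 12006)*(-24605 - 15494)) = ((22607 - 22960) + 214*(188 + 214))/(48109 + (-3996 - 12006)*(-24605 - 15494)) = (-353 + 214*402)/(48109 - 16002*(-40099)) = (-353 + 86028)/(48109 + 641664198) = 85675/641712307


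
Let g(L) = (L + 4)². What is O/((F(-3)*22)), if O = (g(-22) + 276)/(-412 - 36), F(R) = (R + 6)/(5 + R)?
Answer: -25/616 ≈ -0.040584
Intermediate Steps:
g(L) = (4 + L)²
F(R) = (6 + R)/(5 + R)
O = -75/56 (O = ((4 - 22)² + 276)/(-412 - 36) = ((-18)² + 276)/(-448) = (324 + 276)*(-1/448) = 600*(-1/448) = -75/56 ≈ -1.3393)
O/((F(-3)*22)) = -75*(5 - 3)/(22*(6 - 3))/56 = -75/(56*((3/2)*22)) = -75/56/33 = -75/56*1/33 = -25/616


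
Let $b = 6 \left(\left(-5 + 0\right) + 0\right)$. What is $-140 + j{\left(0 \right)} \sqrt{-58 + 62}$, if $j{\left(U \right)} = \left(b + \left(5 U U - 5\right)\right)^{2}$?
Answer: $2310$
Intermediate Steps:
$b = -30$ ($b = 6 \left(-5 + 0\right) = 6 \left(-5\right) = -30$)
$j{\left(U \right)} = \left(-35 + 5 U^{2}\right)^{2}$ ($j{\left(U \right)} = \left(-30 + \left(5 U U - 5\right)\right)^{2} = \left(-30 + \left(5 U^{2} - 5\right)\right)^{2} = \left(-30 + \left(-5 + 5 U^{2}\right)\right)^{2} = \left(-35 + 5 U^{2}\right)^{2}$)
$-140 + j{\left(0 \right)} \sqrt{-58 + 62} = -140 + 25 \left(-7 + 0^{2}\right)^{2} \sqrt{-58 + 62} = -140 + 25 \left(-7 + 0\right)^{2} \sqrt{4} = -140 + 25 \left(-7\right)^{2} \cdot 2 = -140 + 25 \cdot 49 \cdot 2 = -140 + 1225 \cdot 2 = -140 + 2450 = 2310$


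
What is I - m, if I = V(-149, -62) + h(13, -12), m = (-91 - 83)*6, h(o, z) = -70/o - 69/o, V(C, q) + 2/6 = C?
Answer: 34475/39 ≈ 883.97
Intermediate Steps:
V(C, q) = -1/3 + C
h(o, z) = -139/o
m = -1044 (m = -174*6 = -1044)
I = -6241/39 (I = (-1/3 - 149) - 139/13 = -448/3 - 139*1/13 = -448/3 - 139/13 = -6241/39 ≈ -160.03)
I - m = -6241/39 - 1*(-1044) = -6241/39 + 1044 = 34475/39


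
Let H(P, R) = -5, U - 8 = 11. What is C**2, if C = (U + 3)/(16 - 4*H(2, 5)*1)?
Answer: 121/324 ≈ 0.37346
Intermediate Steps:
U = 19 (U = 8 + 11 = 19)
C = 11/18 (C = (19 + 3)/(16 - 4*(-5)*1) = 22/(16 + 20*1) = 22/(16 + 20) = 22/36 = 22*(1/36) = 11/18 ≈ 0.61111)
C**2 = (11/18)**2 = 121/324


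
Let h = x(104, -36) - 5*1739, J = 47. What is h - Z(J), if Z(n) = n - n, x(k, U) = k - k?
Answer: -8695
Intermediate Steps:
x(k, U) = 0
Z(n) = 0
h = -8695 (h = 0 - 5*1739 = 0 - 8695 = -8695)
h - Z(J) = -8695 - 1*0 = -8695 + 0 = -8695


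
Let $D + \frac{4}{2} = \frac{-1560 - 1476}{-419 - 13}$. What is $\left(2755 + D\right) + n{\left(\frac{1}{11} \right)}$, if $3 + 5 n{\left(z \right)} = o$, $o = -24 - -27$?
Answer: $\frac{99361}{36} \approx 2760.0$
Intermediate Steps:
$o = 3$ ($o = -24 + 27 = 3$)
$D = \frac{181}{36}$ ($D = -2 + \frac{-1560 - 1476}{-419 - 13} = -2 - \frac{3036}{-432} = -2 - - \frac{253}{36} = -2 + \frac{253}{36} = \frac{181}{36} \approx 5.0278$)
$n{\left(z \right)} = 0$ ($n{\left(z \right)} = - \frac{3}{5} + \frac{1}{5} \cdot 3 = - \frac{3}{5} + \frac{3}{5} = 0$)
$\left(2755 + D\right) + n{\left(\frac{1}{11} \right)} = \left(2755 + \frac{181}{36}\right) + 0 = \frac{99361}{36} + 0 = \frac{99361}{36}$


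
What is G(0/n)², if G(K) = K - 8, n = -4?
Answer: 64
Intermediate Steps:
G(K) = -8 + K
G(0/n)² = (-8 + 0/(-4))² = (-8 + 0*(-¼))² = (-8 + 0)² = (-8)² = 64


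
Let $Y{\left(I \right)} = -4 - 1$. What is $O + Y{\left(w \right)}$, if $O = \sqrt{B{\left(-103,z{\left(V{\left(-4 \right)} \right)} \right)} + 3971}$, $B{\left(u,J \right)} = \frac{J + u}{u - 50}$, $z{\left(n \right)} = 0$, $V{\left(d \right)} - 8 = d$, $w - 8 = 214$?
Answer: $-5 + \frac{\sqrt{10330322}}{51} \approx 58.021$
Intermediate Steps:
$w = 222$ ($w = 8 + 214 = 222$)
$V{\left(d \right)} = 8 + d$
$B{\left(u,J \right)} = \frac{J + u}{-50 + u}$
$Y{\left(I \right)} = -5$ ($Y{\left(I \right)} = -4 - 1 = -5$)
$O = \frac{\sqrt{10330322}}{51}$ ($O = \sqrt{\frac{0 - 103}{-50 - 103} + 3971} = \sqrt{\frac{1}{-153} \left(-103\right) + 3971} = \sqrt{\left(- \frac{1}{153}\right) \left(-103\right) + 3971} = \sqrt{\frac{103}{153} + 3971} = \sqrt{\frac{607666}{153}} = \frac{\sqrt{10330322}}{51} \approx 63.021$)
$O + Y{\left(w \right)} = \frac{\sqrt{10330322}}{51} - 5 = -5 + \frac{\sqrt{10330322}}{51}$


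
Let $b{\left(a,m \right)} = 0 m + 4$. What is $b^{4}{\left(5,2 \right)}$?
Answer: $256$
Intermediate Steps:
$b{\left(a,m \right)} = 4$ ($b{\left(a,m \right)} = 0 + 4 = 4$)
$b^{4}{\left(5,2 \right)} = 4^{4} = 256$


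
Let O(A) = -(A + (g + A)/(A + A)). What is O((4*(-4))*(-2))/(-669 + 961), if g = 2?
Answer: -1041/9344 ≈ -0.11141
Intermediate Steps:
O(A) = -A - (2 + A)/(2*A) (O(A) = -(A + (2 + A)/(A + A)) = -(A + (2 + A)/((2*A))) = -(A + (2 + A)*(1/(2*A))) = -(A + (2 + A)/(2*A)) = -A - (2 + A)/(2*A))
O((4*(-4))*(-2))/(-669 + 961) = (-½ - 4*(-4)*(-2) - 1/((4*(-4))*(-2)))/(-669 + 961) = (-½ - (-16)*(-2) - 1/((-16*(-2))))/292 = (-½ - 1*32 - 1/32)/292 = (-½ - 32 - 1*1/32)/292 = (-½ - 32 - 1/32)/292 = (1/292)*(-1041/32) = -1041/9344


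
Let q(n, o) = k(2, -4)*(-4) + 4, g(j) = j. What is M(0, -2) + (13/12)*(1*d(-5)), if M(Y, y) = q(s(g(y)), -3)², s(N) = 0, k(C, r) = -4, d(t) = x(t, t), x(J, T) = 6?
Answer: 813/2 ≈ 406.50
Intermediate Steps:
d(t) = 6
q(n, o) = 20 (q(n, o) = -4*(-4) + 4 = 16 + 4 = 20)
M(Y, y) = 400 (M(Y, y) = 20² = 400)
M(0, -2) + (13/12)*(1*d(-5)) = 400 + (13/12)*(1*6) = 400 + (13*(1/12))*6 = 400 + (13/12)*6 = 400 + 13/2 = 813/2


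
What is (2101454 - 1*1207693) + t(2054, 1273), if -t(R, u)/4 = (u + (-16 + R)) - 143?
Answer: 881089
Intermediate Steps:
t(R, u) = 636 - 4*R - 4*u (t(R, u) = -4*((u + (-16 + R)) - 143) = -4*((-16 + R + u) - 143) = -4*(-159 + R + u) = 636 - 4*R - 4*u)
(2101454 - 1*1207693) + t(2054, 1273) = (2101454 - 1*1207693) + (636 - 4*2054 - 4*1273) = (2101454 - 1207693) + (636 - 8216 - 5092) = 893761 - 12672 = 881089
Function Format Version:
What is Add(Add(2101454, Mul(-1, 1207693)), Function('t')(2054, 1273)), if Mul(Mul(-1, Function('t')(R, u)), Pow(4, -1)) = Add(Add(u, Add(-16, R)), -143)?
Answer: 881089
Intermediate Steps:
Function('t')(R, u) = Add(636, Mul(-4, R), Mul(-4, u)) (Function('t')(R, u) = Mul(-4, Add(Add(u, Add(-16, R)), -143)) = Mul(-4, Add(Add(-16, R, u), -143)) = Mul(-4, Add(-159, R, u)) = Add(636, Mul(-4, R), Mul(-4, u)))
Add(Add(2101454, Mul(-1, 1207693)), Function('t')(2054, 1273)) = Add(Add(2101454, Mul(-1, 1207693)), Add(636, Mul(-4, 2054), Mul(-4, 1273))) = Add(Add(2101454, -1207693), Add(636, -8216, -5092)) = Add(893761, -12672) = 881089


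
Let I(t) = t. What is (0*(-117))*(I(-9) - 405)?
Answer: 0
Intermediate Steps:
(0*(-117))*(I(-9) - 405) = (0*(-117))*(-9 - 405) = 0*(-414) = 0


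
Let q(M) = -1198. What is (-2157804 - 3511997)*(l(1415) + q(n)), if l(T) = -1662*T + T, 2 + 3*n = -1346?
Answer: 13332610758913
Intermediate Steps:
n = -1348/3 (n = -⅔ + (⅓)*(-1346) = -⅔ - 1346/3 = -1348/3 ≈ -449.33)
l(T) = -1661*T
(-2157804 - 3511997)*(l(1415) + q(n)) = (-2157804 - 3511997)*(-1661*1415 - 1198) = -5669801*(-2350315 - 1198) = -5669801*(-2351513) = 13332610758913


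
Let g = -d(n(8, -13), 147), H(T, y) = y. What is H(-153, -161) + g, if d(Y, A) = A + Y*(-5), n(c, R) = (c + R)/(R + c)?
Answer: -303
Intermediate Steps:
n(c, R) = 1 (n(c, R) = (R + c)/(R + c) = 1)
d(Y, A) = A - 5*Y
g = -142 (g = -(147 - 5*1) = -(147 - 5) = -1*142 = -142)
H(-153, -161) + g = -161 - 142 = -303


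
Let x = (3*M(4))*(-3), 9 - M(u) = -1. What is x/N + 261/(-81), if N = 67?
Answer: -2753/603 ≈ -4.5655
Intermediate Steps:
M(u) = 10 (M(u) = 9 - 1*(-1) = 9 + 1 = 10)
x = -90 (x = (3*10)*(-3) = 30*(-3) = -90)
x/N + 261/(-81) = -90/67 + 261/(-81) = -90*1/67 + 261*(-1/81) = -90/67 - 29/9 = -2753/603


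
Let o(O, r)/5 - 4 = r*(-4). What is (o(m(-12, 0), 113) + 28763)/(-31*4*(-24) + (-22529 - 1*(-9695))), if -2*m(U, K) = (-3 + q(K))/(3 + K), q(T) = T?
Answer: -8841/3286 ≈ -2.6905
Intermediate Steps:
m(U, K) = -(-3 + K)/(2*(3 + K))
o(O, r) = 20 - 20*r (o(O, r) = 20 + 5*(r*(-4)) = 20 + 5*(-4*r) = 20 - 20*r)
(o(m(-12, 0), 113) + 28763)/(-31*4*(-24) + (-22529 - 1*(-9695))) = ((20 - 20*113) + 28763)/(-31*4*(-24) + (-22529 - 1*(-9695))) = ((20 - 2260) + 28763)/(-124*(-24) + (-22529 + 9695)) = (-2240 + 28763)/(2976 - 12834) = 26523/(-9858) = 26523*(-1/9858) = -8841/3286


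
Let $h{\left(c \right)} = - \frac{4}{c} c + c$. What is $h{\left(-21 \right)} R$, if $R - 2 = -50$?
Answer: $1200$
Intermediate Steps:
$R = -48$ ($R = 2 - 50 = -48$)
$h{\left(c \right)} = -4 + c$
$h{\left(-21 \right)} R = \left(-4 - 21\right) \left(-48\right) = \left(-25\right) \left(-48\right) = 1200$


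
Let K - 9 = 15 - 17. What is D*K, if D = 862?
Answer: 6034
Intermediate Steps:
K = 7 (K = 9 + (15 - 17) = 9 - 2 = 7)
D*K = 862*7 = 6034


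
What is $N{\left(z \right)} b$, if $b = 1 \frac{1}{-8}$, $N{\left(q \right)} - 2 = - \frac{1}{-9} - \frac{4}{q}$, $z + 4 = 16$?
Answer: $- \frac{2}{9} \approx -0.22222$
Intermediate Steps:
$z = 12$ ($z = -4 + 16 = 12$)
$N{\left(q \right)} = \frac{19}{9} - \frac{4}{q}$ ($N{\left(q \right)} = 2 - \left(- \frac{1}{9} + \frac{4}{q}\right) = 2 + \left(\frac{1}{9} - \frac{4}{q}\right) = \frac{19}{9} - \frac{4}{q}$)
$b = - \frac{1}{8}$ ($b = 1 \left(- \frac{1}{8}\right) = - \frac{1}{8} \approx -0.125$)
$N{\left(z \right)} b = \left(\frac{19}{9} - \frac{4}{12}\right) \left(- \frac{1}{8}\right) = \left(\frac{19}{9} - \frac{1}{3}\right) \left(- \frac{1}{8}\right) = \frac{16}{9} \left(- \frac{1}{8}\right) = - \frac{2}{9}$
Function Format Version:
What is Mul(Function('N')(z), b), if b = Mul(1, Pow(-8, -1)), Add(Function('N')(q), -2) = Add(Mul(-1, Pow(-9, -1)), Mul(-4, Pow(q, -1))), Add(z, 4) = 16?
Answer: Rational(-2, 9) ≈ -0.22222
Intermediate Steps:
z = 12 (z = Add(-4, 16) = 12)
Function('N')(q) = Add(Rational(19, 9), Mul(-4, Pow(q, -1))) (Function('N')(q) = Add(2, Add(Mul(-1, Pow(-9, -1)), Mul(-4, Pow(q, -1)))) = Add(2, Add(Mul(-1, Rational(-1, 9)), Mul(-4, Pow(q, -1)))) = Add(2, Add(Rational(1, 9), Mul(-4, Pow(q, -1)))) = Add(Rational(19, 9), Mul(-4, Pow(q, -1))))
b = Rational(-1, 8) (b = Mul(1, Rational(-1, 8)) = Rational(-1, 8) ≈ -0.12500)
Mul(Function('N')(z), b) = Mul(Add(Rational(19, 9), Mul(-4, Pow(12, -1))), Rational(-1, 8)) = Mul(Add(Rational(19, 9), Mul(-4, Rational(1, 12))), Rational(-1, 8)) = Mul(Add(Rational(19, 9), Rational(-1, 3)), Rational(-1, 8)) = Mul(Rational(16, 9), Rational(-1, 8)) = Rational(-2, 9)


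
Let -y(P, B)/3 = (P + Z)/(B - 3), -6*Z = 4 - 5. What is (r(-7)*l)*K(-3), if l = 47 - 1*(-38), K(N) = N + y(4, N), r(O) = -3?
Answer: 935/4 ≈ 233.75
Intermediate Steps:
Z = 1/6 (Z = -(4 - 5)/6 = -1/6*(-1) = 1/6 ≈ 0.16667)
y(P, B) = -3*(1/6 + P)/(-3 + B) (y(P, B) = -3*(P + 1/6)/(B - 3) = -3*(1/6 + P)/(-3 + B))
K(N) = N - 25/(2*(-3 + N)) (K(N) = N + (-1 - 6*4)/(2*(-3 + N)) = N + (-1 - 24)/(2*(-3 + N)) = N + (1/2)*(-25)/(-3 + N) = N - 25/(2*(-3 + N)))
l = 85 (l = 47 + 38 = 85)
(r(-7)*l)*K(-3) = (-3*85)*((-25/2 - 3*(-3 - 3))/(-3 - 3)) = -255*(-25/2 - 3*(-6))/(-6) = -(-85)*(-25/2 + 18)/2 = -(-85)*11/(2*2) = -255*(-11/12) = 935/4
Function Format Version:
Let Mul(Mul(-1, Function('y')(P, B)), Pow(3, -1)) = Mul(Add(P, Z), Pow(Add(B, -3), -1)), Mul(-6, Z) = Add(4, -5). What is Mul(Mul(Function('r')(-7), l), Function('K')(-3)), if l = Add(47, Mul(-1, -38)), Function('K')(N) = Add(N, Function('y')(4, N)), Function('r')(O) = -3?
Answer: Rational(935, 4) ≈ 233.75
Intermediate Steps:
Z = Rational(1, 6) (Z = Mul(Rational(-1, 6), Add(4, -5)) = Mul(Rational(-1, 6), -1) = Rational(1, 6) ≈ 0.16667)
Function('y')(P, B) = Mul(-3, Pow(Add(-3, B), -1), Add(Rational(1, 6), P)) (Function('y')(P, B) = Mul(-3, Mul(Add(P, Rational(1, 6)), Pow(Add(B, -3), -1))) = Mul(-3, Mul(Add(Rational(1, 6), P), Pow(Add(-3, B), -1))) = Mul(-3, Mul(Pow(Add(-3, B), -1), Add(Rational(1, 6), P))) = Mul(-3, Pow(Add(-3, B), -1), Add(Rational(1, 6), P)))
Function('K')(N) = Add(N, Mul(Rational(-25, 2), Pow(Add(-3, N), -1))) (Function('K')(N) = Add(N, Mul(Rational(1, 2), Pow(Add(-3, N), -1), Add(-1, Mul(-6, 4)))) = Add(N, Mul(Rational(1, 2), Pow(Add(-3, N), -1), Add(-1, -24))) = Add(N, Mul(Rational(1, 2), Pow(Add(-3, N), -1), -25)) = Add(N, Mul(Rational(-25, 2), Pow(Add(-3, N), -1))))
l = 85 (l = Add(47, 38) = 85)
Mul(Mul(Function('r')(-7), l), Function('K')(-3)) = Mul(Mul(-3, 85), Mul(Pow(Add(-3, -3), -1), Add(Rational(-25, 2), Mul(-3, Add(-3, -3))))) = Mul(-255, Mul(Pow(-6, -1), Add(Rational(-25, 2), Mul(-3, -6)))) = Mul(-255, Mul(Rational(-1, 6), Add(Rational(-25, 2), 18))) = Mul(-255, Mul(Rational(-1, 6), Rational(11, 2))) = Mul(-255, Rational(-11, 12)) = Rational(935, 4)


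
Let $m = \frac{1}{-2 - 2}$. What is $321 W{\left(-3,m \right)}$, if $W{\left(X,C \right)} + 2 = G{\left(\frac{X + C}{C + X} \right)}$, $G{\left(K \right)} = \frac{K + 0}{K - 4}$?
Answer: $-749$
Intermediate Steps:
$m = - \frac{1}{4}$ ($m = \frac{1}{-4} = - \frac{1}{4} \approx -0.25$)
$G{\left(K \right)} = \frac{K}{-4 + K}$
$W{\left(X,C \right)} = - \frac{7}{3}$ ($W{\left(X,C \right)} = -2 + \frac{\left(X + C\right) \frac{1}{C + X}}{-4 + \frac{X + C}{C + X}} = -2 + \frac{\left(C + X\right) \frac{1}{C + X}}{-4 + \frac{C + X}{C + X}} = -2 + 1 \frac{1}{-4 + 1} = -2 + 1 \frac{1}{-3} = -2 + 1 \left(- \frac{1}{3}\right) = -2 - \frac{1}{3} = - \frac{7}{3}$)
$321 W{\left(-3,m \right)} = 321 \left(- \frac{7}{3}\right) = -749$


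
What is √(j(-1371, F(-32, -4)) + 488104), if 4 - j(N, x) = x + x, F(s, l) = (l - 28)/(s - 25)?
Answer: 2*√396464811/57 ≈ 698.65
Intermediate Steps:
F(s, l) = (-28 + l)/(-25 + s)
j(N, x) = 4 - 2*x (j(N, x) = 4 - (x + x) = 4 - 2*x)
√(j(-1371, F(-32, -4)) + 488104) = √((4 - 2*(-28 - 4)/(-25 - 32)) + 488104) = √((4 - 2*(-32)/(-57)) + 488104) = √((4 - (-2)*(-32)/57) + 488104) = √((4 - 2*32/57) + 488104) = √((4 - 64/57) + 488104) = √(164/57 + 488104) = √(27822092/57) = 2*√396464811/57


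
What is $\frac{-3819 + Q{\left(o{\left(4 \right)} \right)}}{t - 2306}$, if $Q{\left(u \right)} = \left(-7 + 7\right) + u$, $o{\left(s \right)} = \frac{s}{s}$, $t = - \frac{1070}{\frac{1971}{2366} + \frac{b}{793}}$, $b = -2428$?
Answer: $\frac{122811697}{58733067} \approx 2.091$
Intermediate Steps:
$t = \frac{30885764}{64333}$ ($t = - \frac{1070}{\frac{1971}{2366} - \frac{2428}{793}} = - \frac{1070}{- \frac{321665}{144326}} = \left(-1070\right) \left(- \frac{144326}{321665}\right) = \frac{30885764}{64333} \approx 480.09$)
$o{\left(s \right)} = 1$
$Q{\left(u \right)} = u$ ($Q{\left(u \right)} = 0 + u = u$)
$\frac{-3819 + Q{\left(o{\left(4 \right)} \right)}}{t - 2306} = \frac{-3819 + 1}{\frac{30885764}{64333} - 2306} = - \frac{3818}{- \frac{117466134}{64333}} = \left(-3818\right) \left(- \frac{64333}{117466134}\right) = \frac{122811697}{58733067}$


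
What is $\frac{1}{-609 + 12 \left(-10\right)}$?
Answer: $- \frac{1}{729} \approx -0.0013717$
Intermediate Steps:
$\frac{1}{-609 + 12 \left(-10\right)} = \frac{1}{-609 - 120} = \frac{1}{-729} = - \frac{1}{729}$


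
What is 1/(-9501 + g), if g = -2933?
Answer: -1/12434 ≈ -8.0425e-5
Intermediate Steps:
1/(-9501 + g) = 1/(-9501 - 2933) = 1/(-12434) = -1/12434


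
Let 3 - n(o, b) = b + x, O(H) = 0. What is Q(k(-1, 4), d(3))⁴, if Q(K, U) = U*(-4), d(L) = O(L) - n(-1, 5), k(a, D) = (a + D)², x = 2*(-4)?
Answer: 331776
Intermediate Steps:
x = -8
k(a, D) = (D + a)²
n(o, b) = 11 - b (n(o, b) = 3 - (b - 8) = 3 - (-8 + b) = 3 + (8 - b) = 11 - b)
d(L) = -6 (d(L) = 0 - (11 - 1*5) = 0 - (11 - 5) = 0 - 1*6 = 0 - 6 = -6)
Q(K, U) = -4*U
Q(k(-1, 4), d(3))⁴ = (-4*(-6))⁴ = 24⁴ = 331776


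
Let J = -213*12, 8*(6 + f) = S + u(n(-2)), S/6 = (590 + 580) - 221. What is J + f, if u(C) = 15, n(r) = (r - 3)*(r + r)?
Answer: -14787/8 ≈ -1848.4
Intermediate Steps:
n(r) = 2*r*(-3 + r) (n(r) = (-3 + r)*(2*r) = 2*r*(-3 + r))
S = 5694 (S = 6*((590 + 580) - 221) = 6*(1170 - 221) = 6*949 = 5694)
f = 5661/8 (f = -6 + (5694 + 15)/8 = -6 + (⅛)*5709 = -6 + 5709/8 = 5661/8 ≈ 707.63)
J = -2556
J + f = -2556 + 5661/8 = -14787/8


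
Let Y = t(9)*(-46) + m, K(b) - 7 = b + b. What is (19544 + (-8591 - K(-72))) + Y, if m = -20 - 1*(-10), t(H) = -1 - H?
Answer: 11540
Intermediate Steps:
m = -10 (m = -20 + 10 = -10)
K(b) = 7 + 2*b (K(b) = 7 + (b + b) = 7 + 2*b)
Y = 450 (Y = (-1 - 1*9)*(-46) - 10 = (-1 - 9)*(-46) - 10 = -10*(-46) - 10 = 460 - 10 = 450)
(19544 + (-8591 - K(-72))) + Y = (19544 + (-8591 - (7 + 2*(-72)))) + 450 = (19544 + (-8591 - (7 - 144))) + 450 = (19544 + (-8591 - 1*(-137))) + 450 = (19544 + (-8591 + 137)) + 450 = (19544 - 8454) + 450 = 11090 + 450 = 11540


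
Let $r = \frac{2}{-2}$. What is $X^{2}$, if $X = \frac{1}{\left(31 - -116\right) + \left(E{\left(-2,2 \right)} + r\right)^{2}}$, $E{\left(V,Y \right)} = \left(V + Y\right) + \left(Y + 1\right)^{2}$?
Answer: $\frac{1}{44521} \approx 2.2461 \cdot 10^{-5}$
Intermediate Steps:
$E{\left(V,Y \right)} = V + Y + \left(1 + Y\right)^{2}$ ($E{\left(V,Y \right)} = \left(V + Y\right) + \left(1 + Y\right)^{2} = V + Y + \left(1 + Y\right)^{2}$)
$r = -1$ ($r = 2 \left(- \frac{1}{2}\right) = -1$)
$X = \frac{1}{211}$ ($X = \frac{1}{\left(31 - -116\right) + \left(\left(-2 + 2 + \left(1 + 2\right)^{2}\right) - 1\right)^{2}} = \frac{1}{\left(31 + 116\right) + \left(\left(-2 + 2 + 3^{2}\right) - 1\right)^{2}} = \frac{1}{147 + \left(\left(-2 + 2 + 9\right) - 1\right)^{2}} = \frac{1}{147 + \left(9 - 1\right)^{2}} = \frac{1}{147 + 8^{2}} = \frac{1}{147 + 64} = \frac{1}{211} \approx 0.0047393$)
$X^{2} = \left(\frac{1}{211}\right)^{2} = \frac{1}{44521}$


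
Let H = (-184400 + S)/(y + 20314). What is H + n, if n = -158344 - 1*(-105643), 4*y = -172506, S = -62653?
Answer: -2403989019/45625 ≈ -52690.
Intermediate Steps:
y = -86253/2 (y = (1/4)*(-172506) = -86253/2 ≈ -43127.)
n = -52701 (n = -158344 + 105643 = -52701)
H = 494106/45625 (H = (-184400 - 62653)/(-86253/2 + 20314) = -247053/(-45625/2) = -247053*(-2/45625) = 494106/45625 ≈ 10.830)
H + n = 494106/45625 - 52701 = -2403989019/45625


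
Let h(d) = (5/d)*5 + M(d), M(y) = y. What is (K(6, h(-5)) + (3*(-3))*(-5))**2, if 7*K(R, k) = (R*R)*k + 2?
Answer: 1849/49 ≈ 37.735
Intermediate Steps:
h(d) = d + 25/d (h(d) = (5/d)*5 + d = 25/d + d = d + 25/d)
K(R, k) = 2/7 + k*R**2/7 (K(R, k) = ((R*R)*k + 2)/7 = (R**2*k + 2)/7 = (k*R**2 + 2)/7 = (2 + k*R**2)/7 = 2/7 + k*R**2/7)
(K(6, h(-5)) + (3*(-3))*(-5))**2 = ((2/7 + (1/7)*(-5 + 25/(-5))*6**2) + (3*(-3))*(-5))**2 = ((2/7 + (1/7)*(-5 + 25*(-1/5))*36) - 9*(-5))**2 = ((2/7 + (1/7)*(-5 - 5)*36) + 45)**2 = ((2/7 + (1/7)*(-10)*36) + 45)**2 = ((2/7 - 360/7) + 45)**2 = (-358/7 + 45)**2 = (-43/7)**2 = 1849/49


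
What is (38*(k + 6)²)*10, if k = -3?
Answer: 3420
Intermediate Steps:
(38*(k + 6)²)*10 = (38*(-3 + 6)²)*10 = (38*3²)*10 = (38*9)*10 = 342*10 = 3420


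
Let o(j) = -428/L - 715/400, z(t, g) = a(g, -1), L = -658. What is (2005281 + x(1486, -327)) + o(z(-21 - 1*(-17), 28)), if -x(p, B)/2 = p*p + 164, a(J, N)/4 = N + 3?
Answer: -63469104407/26320 ≈ -2.4114e+6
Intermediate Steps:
a(J, N) = 12 + 4*N (a(J, N) = 4*(N + 3) = 4*(3 + N) = 12 + 4*N)
z(t, g) = 8 (z(t, g) = 12 + 4*(-1) = 12 - 4 = 8)
x(p, B) = -328 - 2*p² (x(p, B) = -2*(p*p + 164) = -2*(p² + 164) = -2*(164 + p²) = -328 - 2*p²)
o(j) = -29927/26320 (o(j) = -428/(-658) - 715/400 = -428*(-1/658) - 715*1/400 = 214/329 - 143/80 = -29927/26320)
(2005281 + x(1486, -327)) + o(z(-21 - 1*(-17), 28)) = (2005281 + (-328 - 2*1486²)) - 29927/26320 = (2005281 + (-328 - 2*2208196)) - 29927/26320 = (2005281 + (-328 - 4416392)) - 29927/26320 = (2005281 - 4416720) - 29927/26320 = -2411439 - 29927/26320 = -63469104407/26320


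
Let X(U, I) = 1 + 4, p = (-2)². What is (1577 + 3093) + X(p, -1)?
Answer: 4675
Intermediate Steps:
p = 4
X(U, I) = 5
(1577 + 3093) + X(p, -1) = (1577 + 3093) + 5 = 4670 + 5 = 4675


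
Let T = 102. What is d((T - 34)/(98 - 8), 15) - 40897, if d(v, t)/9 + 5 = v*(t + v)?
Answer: -9187844/225 ≈ -40835.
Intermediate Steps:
d(v, t) = -45 + 9*v*(t + v) (d(v, t) = -45 + 9*(v*(t + v)) = -45 + 9*v*(t + v))
d((T - 34)/(98 - 8), 15) - 40897 = (-45 + 9*((102 - 34)/(98 - 8))**2 + 9*15*((102 - 34)/(98 - 8))) - 40897 = (-45 + 9*(68/90)**2 + 9*15*(68/90)) - 40897 = (-45 + 9*(68*(1/90))**2 + 9*15*(68*(1/90))) - 40897 = (-45 + 9*(34/45)**2 + 9*15*(34/45)) - 40897 = (-45 + 9*(1156/2025) + 102) - 40897 = (-45 + 1156/225 + 102) - 40897 = 13981/225 - 40897 = -9187844/225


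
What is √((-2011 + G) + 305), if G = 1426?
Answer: 2*I*√70 ≈ 16.733*I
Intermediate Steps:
√((-2011 + G) + 305) = √((-2011 + 1426) + 305) = √(-585 + 305) = √(-280) = 2*I*√70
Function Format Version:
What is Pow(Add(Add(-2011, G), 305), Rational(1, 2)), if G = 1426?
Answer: Mul(2, I, Pow(70, Rational(1, 2))) ≈ Mul(16.733, I)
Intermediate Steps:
Pow(Add(Add(-2011, G), 305), Rational(1, 2)) = Pow(Add(Add(-2011, 1426), 305), Rational(1, 2)) = Pow(Add(-585, 305), Rational(1, 2)) = Pow(-280, Rational(1, 2)) = Mul(2, I, Pow(70, Rational(1, 2)))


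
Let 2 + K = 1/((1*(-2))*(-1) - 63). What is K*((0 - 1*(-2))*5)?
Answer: -1230/61 ≈ -20.164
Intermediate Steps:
K = -123/61 (K = -2 + 1/((1*(-2))*(-1) - 63) = -2 + 1/(-2*(-1) - 63) = -2 + 1/(2 - 63) = -2 + 1/(-61) = -2 - 1/61 = -123/61 ≈ -2.0164)
K*((0 - 1*(-2))*5) = -123*(0 - 1*(-2))*5/61 = -123*(0 + 2)*5/61 = -246*5/61 = -123/61*10 = -1230/61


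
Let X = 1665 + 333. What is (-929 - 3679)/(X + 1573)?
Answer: -4608/3571 ≈ -1.2904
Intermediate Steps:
X = 1998
(-929 - 3679)/(X + 1573) = (-929 - 3679)/(1998 + 1573) = -4608/3571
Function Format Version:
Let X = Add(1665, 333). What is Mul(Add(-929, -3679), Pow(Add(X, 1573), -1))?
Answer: Rational(-4608, 3571) ≈ -1.2904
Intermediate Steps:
X = 1998
Mul(Add(-929, -3679), Pow(Add(X, 1573), -1)) = Mul(Add(-929, -3679), Pow(Add(1998, 1573), -1)) = Mul(-4608, Pow(3571, -1)) = Mul(-4608, Rational(1, 3571)) = Rational(-4608, 3571)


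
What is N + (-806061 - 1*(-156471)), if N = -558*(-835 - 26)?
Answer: -169152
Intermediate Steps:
N = 480438 (N = -558*(-861) = 480438)
N + (-806061 - 1*(-156471)) = 480438 + (-806061 - 1*(-156471)) = 480438 + (-806061 + 156471) = 480438 - 649590 = -169152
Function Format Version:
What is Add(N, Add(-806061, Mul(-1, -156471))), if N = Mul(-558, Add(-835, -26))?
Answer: -169152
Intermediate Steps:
N = 480438 (N = Mul(-558, -861) = 480438)
Add(N, Add(-806061, Mul(-1, -156471))) = Add(480438, Add(-806061, Mul(-1, -156471))) = Add(480438, Add(-806061, 156471)) = Add(480438, -649590) = -169152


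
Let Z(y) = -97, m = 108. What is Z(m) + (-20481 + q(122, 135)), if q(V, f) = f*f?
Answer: -2353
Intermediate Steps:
q(V, f) = f²
Z(m) + (-20481 + q(122, 135)) = -97 + (-20481 + 135²) = -97 + (-20481 + 18225) = -97 - 2256 = -2353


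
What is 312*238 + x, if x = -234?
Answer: 74022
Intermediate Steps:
312*238 + x = 312*238 - 234 = 74256 - 234 = 74022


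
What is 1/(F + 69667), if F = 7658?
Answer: 1/77325 ≈ 1.2932e-5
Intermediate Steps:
1/(F + 69667) = 1/(7658 + 69667) = 1/77325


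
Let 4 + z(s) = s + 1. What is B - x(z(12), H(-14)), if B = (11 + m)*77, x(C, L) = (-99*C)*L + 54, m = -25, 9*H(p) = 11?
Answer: -43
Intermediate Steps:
H(p) = 11/9 (H(p) = (⅑)*11 = 11/9)
z(s) = -3 + s (z(s) = -4 + (s + 1) = -4 + (1 + s) = -3 + s)
x(C, L) = 54 - 99*C*L (x(C, L) = -99*C*L + 54 = 54 - 99*C*L)
B = -1078 (B = (11 - 25)*77 = -14*77 = -1078)
B - x(z(12), H(-14)) = -1078 - (54 - 99*(-3 + 12)*11/9) = -1078 - (54 - 99*9*11/9) = -1078 - (54 - 1089) = -1078 - 1*(-1035) = -1078 + 1035 = -43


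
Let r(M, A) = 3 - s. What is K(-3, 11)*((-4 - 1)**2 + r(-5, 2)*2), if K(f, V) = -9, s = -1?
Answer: -297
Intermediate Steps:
r(M, A) = 4 (r(M, A) = 3 - 1*(-1) = 3 + 1 = 4)
K(-3, 11)*((-4 - 1)**2 + r(-5, 2)*2) = -9*((-4 - 1)**2 + 4*2) = -9*((-5)**2 + 8) = -9*(25 + 8) = -9*33 = -297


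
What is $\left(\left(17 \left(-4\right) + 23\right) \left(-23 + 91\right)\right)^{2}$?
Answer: $9363600$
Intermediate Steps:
$\left(\left(17 \left(-4\right) + 23\right) \left(-23 + 91\right)\right)^{2} = \left(\left(-68 + 23\right) 68\right)^{2} = \left(\left(-45\right) 68\right)^{2} = \left(-3060\right)^{2} = 9363600$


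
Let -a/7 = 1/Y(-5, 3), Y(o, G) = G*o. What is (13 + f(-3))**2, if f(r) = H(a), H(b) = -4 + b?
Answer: 20164/225 ≈ 89.618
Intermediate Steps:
a = 7/15 (a = -7/(3*(-5)) = -7/(-15) = -7*(-1/15) = 7/15 ≈ 0.46667)
f(r) = -53/15 (f(r) = -4 + 7/15 = -53/15)
(13 + f(-3))**2 = (13 - 53/15)**2 = (142/15)**2 = 20164/225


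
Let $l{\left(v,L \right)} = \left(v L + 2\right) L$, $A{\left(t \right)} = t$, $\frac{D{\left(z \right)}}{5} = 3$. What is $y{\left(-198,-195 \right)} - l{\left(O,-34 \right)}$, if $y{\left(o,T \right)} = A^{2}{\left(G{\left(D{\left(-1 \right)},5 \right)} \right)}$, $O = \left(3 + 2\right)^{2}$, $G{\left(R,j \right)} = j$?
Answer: $-28807$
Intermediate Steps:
$D{\left(z \right)} = 15$ ($D{\left(z \right)} = 5 \cdot 3 = 15$)
$O = 25$ ($O = 5^{2} = 25$)
$l{\left(v,L \right)} = L \left(2 + L v\right)$ ($l{\left(v,L \right)} = \left(L v + 2\right) L = \left(2 + L v\right) L = L \left(2 + L v\right)$)
$y{\left(o,T \right)} = 25$ ($y{\left(o,T \right)} = 5^{2} = 25$)
$y{\left(-198,-195 \right)} - l{\left(O,-34 \right)} = 25 - - 34 \left(2 - 850\right) = 25 - \left(-34\right) \left(-848\right) = 25 - 28832 = -28807$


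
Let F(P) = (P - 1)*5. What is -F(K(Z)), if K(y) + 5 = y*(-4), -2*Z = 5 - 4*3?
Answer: 100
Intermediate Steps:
Z = 7/2 (Z = -(5 - 4*3)/2 = -(5 - 12)/2 = -½*(-7) = 7/2 ≈ 3.5000)
K(y) = -5 - 4*y (K(y) = -5 + y*(-4) = -5 - 4*y)
F(P) = -5 + 5*P (F(P) = (-1 + P)*5 = -5 + 5*P)
-F(K(Z)) = -(-5 + 5*(-5 - 4*7/2)) = -(-5 + 5*(-5 - 14)) = -(-5 + 5*(-19)) = -(-5 - 95) = -1*(-100) = 100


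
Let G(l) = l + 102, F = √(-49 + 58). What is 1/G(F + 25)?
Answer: 1/130 ≈ 0.0076923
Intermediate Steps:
F = 3 (F = √9 = 3)
G(l) = 102 + l
1/G(F + 25) = 1/(102 + (3 + 25)) = 1/(102 + 28) = 1/130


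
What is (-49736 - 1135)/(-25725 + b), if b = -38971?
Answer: 50871/64696 ≈ 0.78631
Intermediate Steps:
(-49736 - 1135)/(-25725 + b) = (-49736 - 1135)/(-25725 - 38971) = -50871/(-64696) = -50871*(-1/64696) = 50871/64696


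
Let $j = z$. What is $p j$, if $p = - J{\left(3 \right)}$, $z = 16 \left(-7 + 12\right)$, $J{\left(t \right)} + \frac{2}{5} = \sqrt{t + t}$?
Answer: $32 - 80 \sqrt{6} \approx -163.96$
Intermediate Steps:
$J{\left(t \right)} = - \frac{2}{5} + \sqrt{2} \sqrt{t}$ ($J{\left(t \right)} = - \frac{2}{5} + \sqrt{t + t} = - \frac{2}{5} + \sqrt{2 t} = - \frac{2}{5} + \sqrt{2} \sqrt{t}$)
$z = 80$ ($z = 16 \cdot 5 = 80$)
$j = 80$
$p = \frac{2}{5} - \sqrt{6}$ ($p = - (- \frac{2}{5} + \sqrt{2} \sqrt{3}) = - (- \frac{2}{5} + \sqrt{6}) = \frac{2}{5} - \sqrt{6} \approx -2.0495$)
$p j = \left(\frac{2}{5} - \sqrt{6}\right) 80 = 32 - 80 \sqrt{6}$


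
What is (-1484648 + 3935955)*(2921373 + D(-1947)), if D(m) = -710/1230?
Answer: 880825222352056/123 ≈ 7.1612e+12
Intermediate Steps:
D(m) = -71/123 (D(m) = -710*1/1230 = -71/123)
(-1484648 + 3935955)*(2921373 + D(-1947)) = (-1484648 + 3935955)*(2921373 - 71/123) = 2451307*(359328808/123) = 880825222352056/123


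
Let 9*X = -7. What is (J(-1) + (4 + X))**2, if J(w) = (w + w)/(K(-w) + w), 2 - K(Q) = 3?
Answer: 1444/81 ≈ 17.827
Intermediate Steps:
X = -7/9 (X = (1/9)*(-7) = -7/9 ≈ -0.77778)
K(Q) = -1 (K(Q) = 2 - 1*3 = 2 - 3 = -1)
J(w) = 2*w/(-1 + w) (J(w) = (w + w)/(-1 + w) = (2*w)/(-1 + w) = 2*w/(-1 + w))
(J(-1) + (4 + X))**2 = (2*(-1)/(-1 - 1) + (4 - 7/9))**2 = (2*(-1)/(-2) + 29/9)**2 = (2*(-1)*(-1/2) + 29/9)**2 = (1 + 29/9)**2 = (38/9)**2 = 1444/81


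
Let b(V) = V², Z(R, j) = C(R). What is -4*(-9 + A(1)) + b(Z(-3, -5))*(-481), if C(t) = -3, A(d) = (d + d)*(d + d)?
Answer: -4309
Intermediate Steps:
A(d) = 4*d² (A(d) = (2*d)*(2*d) = 4*d²)
Z(R, j) = -3
-4*(-9 + A(1)) + b(Z(-3, -5))*(-481) = -4*(-9 + 4*1²) + (-3)²*(-481) = -4*(-9 + 4*1) + 9*(-481) = -4*(-9 + 4) - 4329 = -4*(-5) - 4329 = 20 - 4329 = -4309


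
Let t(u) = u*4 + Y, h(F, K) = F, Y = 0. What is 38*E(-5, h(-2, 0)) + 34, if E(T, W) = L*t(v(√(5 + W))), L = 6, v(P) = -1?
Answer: -878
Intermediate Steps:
t(u) = 4*u (t(u) = u*4 + 0 = 4*u + 0 = 4*u)
E(T, W) = -24 (E(T, W) = 6*(4*(-1)) = 6*(-4) = -24)
38*E(-5, h(-2, 0)) + 34 = 38*(-24) + 34 = -912 + 34 = -878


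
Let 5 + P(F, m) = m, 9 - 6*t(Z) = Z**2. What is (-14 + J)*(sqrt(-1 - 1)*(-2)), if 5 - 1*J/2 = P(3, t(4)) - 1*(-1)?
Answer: -38*I*sqrt(2)/3 ≈ -17.913*I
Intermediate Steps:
t(Z) = 3/2 - Z**2/6
P(F, m) = -5 + m
J = 61/3 (J = 10 - 2*((-5 + (3/2 - 1/6*4**2)) - 1*(-1)) = 10 - 2*((-5 + (3/2 - 1/6*16)) + 1) = 10 - 2*((-5 + (3/2 - 8/3)) + 1) = 10 - 2*((-5 - 7/6) + 1) = 10 - 2*(-37/6 + 1) = 10 - 2*(-31/6) = 10 + 31/3 = 61/3 ≈ 20.333)
(-14 + J)*(sqrt(-1 - 1)*(-2)) = (-14 + 61/3)*(sqrt(-1 - 1)*(-2)) = 19*(sqrt(-2)*(-2))/3 = 19*((I*sqrt(2))*(-2))/3 = 19*(-2*I*sqrt(2))/3 = -38*I*sqrt(2)/3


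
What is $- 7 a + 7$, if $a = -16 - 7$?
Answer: $168$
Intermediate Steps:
$a = -23$ ($a = -16 - 7 = -23$)
$- 7 a + 7 = \left(-7\right) \left(-23\right) + 7 = 161 + 7 = 168$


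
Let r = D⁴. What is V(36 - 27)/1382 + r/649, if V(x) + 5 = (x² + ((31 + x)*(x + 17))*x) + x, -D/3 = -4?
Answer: 34786957/896918 ≈ 38.785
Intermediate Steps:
D = 12 (D = -3*(-4) = 12)
V(x) = -5 + x + x² + x*(17 + x)*(31 + x) (V(x) = -5 + ((x² + ((31 + x)*(x + 17))*x) + x) = -5 + ((x² + ((31 + x)*(17 + x))*x) + x) = -5 + ((x² + ((17 + x)*(31 + x))*x) + x) = -5 + ((x² + x*(17 + x)*(31 + x)) + x) = -5 + (x + x² + x*(17 + x)*(31 + x)) = -5 + x + x² + x*(17 + x)*(31 + x))
r = 20736 (r = 12⁴ = 20736)
V(36 - 27)/1382 + r/649 = (-5 + (36 - 27)³ + 49*(36 - 27)² + 528*(36 - 27))/1382 + 20736/649 = (-5 + 9³ + 49*9² + 528*9)*(1/1382) + 20736*(1/649) = (-5 + 729 + 49*81 + 4752)*(1/1382) + 20736/649 = (-5 + 729 + 3969 + 4752)*(1/1382) + 20736/649 = 9445*(1/1382) + 20736/649 = 9445/1382 + 20736/649 = 34786957/896918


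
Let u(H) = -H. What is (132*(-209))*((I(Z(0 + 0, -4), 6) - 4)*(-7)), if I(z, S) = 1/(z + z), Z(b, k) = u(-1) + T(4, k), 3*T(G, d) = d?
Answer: -1062138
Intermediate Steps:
T(G, d) = d/3
Z(b, k) = 1 + k/3 (Z(b, k) = -1*(-1) + k/3 = 1 + k/3)
I(z, S) = 1/(2*z)
(132*(-209))*((I(Z(0 + 0, -4), 6) - 4)*(-7)) = (132*(-209))*((1/(2*(1 + (⅓)*(-4))) - 4)*(-7)) = -27588*(1/(2*(1 - 4/3)) - 4)*(-7) = -27588*(1/(2*(-⅓)) - 4)*(-7) = -27588*((½)*(-3) - 4)*(-7) = -27588*(-3/2 - 4)*(-7) = -(-151734)*(-7) = -27588*77/2 = -1062138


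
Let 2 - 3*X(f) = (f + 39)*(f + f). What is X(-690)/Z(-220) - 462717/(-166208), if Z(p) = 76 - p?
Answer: -18613339741/18449088 ≈ -1008.9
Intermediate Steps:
X(f) = ⅔ - 2*f*(39 + f)/3 (X(f) = ⅔ - (f + 39)*(f + f)/3 = ⅔ - (39 + f)*2*f/3 = ⅔ - 2*f*(39 + f)/3)
X(-690)/Z(-220) - 462717/(-166208) = (⅔ - 26*(-690) - ⅔*(-690)²)/(76 - 1*(-220)) - 462717/(-166208) = (⅔ + 17940 - ⅔*476100)/(76 + 220) - 462717*(-1/166208) = (⅔ + 17940 - 317400)/296 + 462717/166208 = -898378/3*1/296 + 462717/166208 = -449189/444 + 462717/166208 = -18613339741/18449088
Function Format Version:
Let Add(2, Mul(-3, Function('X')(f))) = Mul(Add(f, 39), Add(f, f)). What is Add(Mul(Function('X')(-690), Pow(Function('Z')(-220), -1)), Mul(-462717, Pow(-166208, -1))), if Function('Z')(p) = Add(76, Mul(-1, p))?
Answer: Rational(-18613339741, 18449088) ≈ -1008.9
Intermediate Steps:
Function('X')(f) = Add(Rational(2, 3), Mul(Rational(-2, 3), f, Add(39, f))) (Function('X')(f) = Add(Rational(2, 3), Mul(Rational(-1, 3), Mul(Add(f, 39), Add(f, f)))) = Add(Rational(2, 3), Mul(Rational(-1, 3), Mul(Add(39, f), Mul(2, f)))) = Add(Rational(2, 3), Mul(Rational(-1, 3), Mul(2, f, Add(39, f)))) = Add(Rational(2, 3), Mul(Rational(-2, 3), f, Add(39, f))))
Add(Mul(Function('X')(-690), Pow(Function('Z')(-220), -1)), Mul(-462717, Pow(-166208, -1))) = Add(Mul(Add(Rational(2, 3), Mul(-26, -690), Mul(Rational(-2, 3), Pow(-690, 2))), Pow(Add(76, Mul(-1, -220)), -1)), Mul(-462717, Pow(-166208, -1))) = Add(Mul(Add(Rational(2, 3), 17940, Mul(Rational(-2, 3), 476100)), Pow(Add(76, 220), -1)), Mul(-462717, Rational(-1, 166208))) = Add(Mul(Add(Rational(2, 3), 17940, -317400), Pow(296, -1)), Rational(462717, 166208)) = Add(Mul(Rational(-898378, 3), Rational(1, 296)), Rational(462717, 166208)) = Add(Rational(-449189, 444), Rational(462717, 166208)) = Rational(-18613339741, 18449088)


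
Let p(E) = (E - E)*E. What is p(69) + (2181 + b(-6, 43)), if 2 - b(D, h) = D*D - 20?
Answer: 2167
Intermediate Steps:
b(D, h) = 22 - D² (b(D, h) = 2 - (D*D - 20) = 2 - (D² - 20) = 2 - (-20 + D²) = 2 + (20 - D²) = 22 - D²)
p(E) = 0 (p(E) = 0*E = 0)
p(69) + (2181 + b(-6, 43)) = 0 + (2181 + (22 - 1*(-6)²)) = 0 + (2181 + (22 - 1*36)) = 0 + (2181 + (22 - 36)) = 0 + (2181 - 14) = 0 + 2167 = 2167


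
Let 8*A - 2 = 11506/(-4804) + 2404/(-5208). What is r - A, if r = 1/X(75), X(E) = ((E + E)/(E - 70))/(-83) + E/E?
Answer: 69331058/41438103 ≈ 1.6731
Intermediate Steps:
A = -83725/781851 (A = ¼ + (11506/(-4804) + 2404/(-5208))/8 = ¼ + (11506*(-1/4804) + 2404*(-1/5208))/8 = ¼ + (-5753/2402 - 601/1302)/8 = ¼ + (⅛)*(-2233502/781851) = ¼ - 1116751/3127404 = -83725/781851 ≈ -0.10709)
X(E) = 1 - 2*E/(83*(-70 + E)) (X(E) = ((2*E)/(-70 + E))*(-1/83) + 1 = (2*E/(-70 + E))*(-1/83) + 1 = -2*E/(83*(-70 + E)) + 1 = 1 - 2*E/(83*(-70 + E)))
r = 83/53 (r = 1/((-5810 + 81*75)/(83*(-70 + 75))) = 1/((1/83)*(-5810 + 6075)/5) = 1/((1/83)*(⅕)*265) = 1/(53/83) = 83/53 ≈ 1.5660)
r - A = 83/53 - 1*(-83725/781851) = 83/53 + 83725/781851 = 69331058/41438103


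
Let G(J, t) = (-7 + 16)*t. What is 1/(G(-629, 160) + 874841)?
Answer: 1/876281 ≈ 1.1412e-6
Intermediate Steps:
G(J, t) = 9*t
1/(G(-629, 160) + 874841) = 1/(9*160 + 874841) = 1/(1440 + 874841) = 1/876281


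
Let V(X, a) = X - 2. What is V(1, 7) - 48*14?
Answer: -673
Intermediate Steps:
V(X, a) = -2 + X
V(1, 7) - 48*14 = (-2 + 1) - 48*14 = -1 - 672 = -673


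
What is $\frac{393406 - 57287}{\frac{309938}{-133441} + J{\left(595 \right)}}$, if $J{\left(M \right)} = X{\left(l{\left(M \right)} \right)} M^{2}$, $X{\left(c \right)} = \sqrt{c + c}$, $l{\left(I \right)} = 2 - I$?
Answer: $- \frac{6950678185525151}{1323430478075539523652547} - \frac{2118876137429705936975 i \sqrt{1186}}{2646860956151079047305094} \approx -5.252 \cdot 10^{-9} - 0.027569 i$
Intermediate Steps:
$X{\left(c \right)} = \sqrt{2} \sqrt{c}$ ($X{\left(c \right)} = \sqrt{2 c} = \sqrt{2} \sqrt{c}$)
$J{\left(M \right)} = \sqrt{2} M^{2} \sqrt{2 - M}$ ($J{\left(M \right)} = \sqrt{2} \sqrt{2 - M} M^{2} = \sqrt{2} M^{2} \sqrt{2 - M}$)
$\frac{393406 - 57287}{\frac{309938}{-133441} + J{\left(595 \right)}} = \frac{393406 - 57287}{\frac{309938}{-133441} + 595^{2} \sqrt{4 - 1190}} = \frac{336119}{309938 \left(- \frac{1}{133441}\right) + 354025 \sqrt{4 - 1190}} = \frac{336119}{- \frac{309938}{133441} + 354025 \sqrt{-1186}} = \frac{336119}{- \frac{309938}{133441} + 354025 i \sqrt{1186}}$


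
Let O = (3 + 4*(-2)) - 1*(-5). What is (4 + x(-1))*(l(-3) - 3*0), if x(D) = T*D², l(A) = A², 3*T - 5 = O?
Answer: 51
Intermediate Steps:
O = 0 (O = (3 - 8) + 5 = -5 + 5 = 0)
T = 5/3 (T = 5/3 + (⅓)*0 = 5/3 + 0 = 5/3 ≈ 1.6667)
x(D) = 5*D²/3
(4 + x(-1))*(l(-3) - 3*0) = (4 + (5/3)*(-1)²)*((-3)² - 3*0) = (4 + (5/3)*1)*(9 + 0) = (4 + 5/3)*9 = (17/3)*9 = 51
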